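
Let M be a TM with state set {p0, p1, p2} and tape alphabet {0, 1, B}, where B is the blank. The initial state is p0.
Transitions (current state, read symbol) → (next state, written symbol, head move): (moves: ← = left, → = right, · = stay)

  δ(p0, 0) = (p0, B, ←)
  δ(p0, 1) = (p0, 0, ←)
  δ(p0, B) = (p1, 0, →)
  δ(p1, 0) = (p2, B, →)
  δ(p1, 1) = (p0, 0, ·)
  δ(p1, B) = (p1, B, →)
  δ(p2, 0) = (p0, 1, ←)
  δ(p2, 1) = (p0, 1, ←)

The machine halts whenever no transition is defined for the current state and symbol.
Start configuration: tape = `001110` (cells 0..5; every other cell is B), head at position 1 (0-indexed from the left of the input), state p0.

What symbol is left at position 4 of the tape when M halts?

B

p0 | B0[0]1110B   read 0 → write B, move ←, go to p0
p0 | B[0]B1110B   read 0 → write B, move ←, go to p0
p0 | [B]BB1110B   read B → write 0, move →, go to p1
p1 | 0[B]B1110B   read B → write B, move →, go to p1
p1 | 0B[B]1110B   read B → write B, move →, go to p1
p1 | 0BB[1]110B   read 1 → write 0, move ·, go to p0
p0 | 0BB[0]110B   read 0 → write B, move ←, go to p0
p0 | 0B[B]B110B   read B → write 0, move →, go to p1
p1 | 0B0[B]110B   read B → write B, move →, go to p1
p1 | 0B0B[1]10B   read 1 → write 0, move ·, go to p0
p0 | 0B0B[0]10B   read 0 → write B, move ←, go to p0
p0 | 0B0[B]B10B   read B → write 0, move →, go to p1
p1 | 0B00[B]10B   read B → write B, move →, go to p1
p1 | 0B00B[1]0B   read 1 → write 0, move ·, go to p0
p0 | 0B00B[0]0B   read 0 → write B, move ←, go to p0
p0 | 0B00[B]B0B   read B → write 0, move →, go to p1
p1 | 0B000[B]0B   read B → write B, move →, go to p1
p1 | 0B000B[0]B   read 0 → write B, move →, go to p2
p2 | 0B000BB[B]
Cell 4 holds B when M halts.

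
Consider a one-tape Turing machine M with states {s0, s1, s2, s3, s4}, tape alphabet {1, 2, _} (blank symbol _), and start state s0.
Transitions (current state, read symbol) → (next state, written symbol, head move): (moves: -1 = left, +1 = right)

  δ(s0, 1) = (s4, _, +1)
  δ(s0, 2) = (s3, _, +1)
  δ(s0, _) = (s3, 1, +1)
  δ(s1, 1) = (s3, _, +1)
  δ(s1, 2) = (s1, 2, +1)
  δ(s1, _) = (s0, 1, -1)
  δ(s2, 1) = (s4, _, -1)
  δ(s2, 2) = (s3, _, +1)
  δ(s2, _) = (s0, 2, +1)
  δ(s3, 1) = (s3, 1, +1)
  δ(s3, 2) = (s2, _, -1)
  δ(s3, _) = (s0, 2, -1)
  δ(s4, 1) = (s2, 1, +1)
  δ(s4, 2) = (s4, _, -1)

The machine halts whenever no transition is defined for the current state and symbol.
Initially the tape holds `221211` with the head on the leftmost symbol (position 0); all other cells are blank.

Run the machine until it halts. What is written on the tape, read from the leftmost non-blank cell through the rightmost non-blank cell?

s0 | [2]21211_   read 2 → write _, move +1, go to s3
s3 | _[2]1211_   read 2 → write _, move -1, go to s2
s2 | [_]_1211_   read _ → write 2, move +1, go to s0
s0 | 2[_]1211_   read _ → write 1, move +1, go to s3
s3 | 21[1]211_   read 1 → write 1, move +1, go to s3
s3 | 211[2]11_   read 2 → write _, move -1, go to s2
s2 | 21[1]_11_   read 1 → write _, move -1, go to s4
s4 | 2[1]__11_   read 1 → write 1, move +1, go to s2
s2 | 21[_]_11_   read _ → write 2, move +1, go to s0
s0 | 212[_]11_   read _ → write 1, move +1, go to s3
s3 | 2121[1]1_   read 1 → write 1, move +1, go to s3
s3 | 21211[1]_   read 1 → write 1, move +1, go to s3
s3 | 212111[_]   read _ → write 2, move -1, go to s0
s0 | 21211[1]2   read 1 → write _, move +1, go to s4
s4 | 21211_[2]   read 2 → write _, move -1, go to s4
s4 | 21211[_]_
The non-blank tape span at halt is 21211.

21211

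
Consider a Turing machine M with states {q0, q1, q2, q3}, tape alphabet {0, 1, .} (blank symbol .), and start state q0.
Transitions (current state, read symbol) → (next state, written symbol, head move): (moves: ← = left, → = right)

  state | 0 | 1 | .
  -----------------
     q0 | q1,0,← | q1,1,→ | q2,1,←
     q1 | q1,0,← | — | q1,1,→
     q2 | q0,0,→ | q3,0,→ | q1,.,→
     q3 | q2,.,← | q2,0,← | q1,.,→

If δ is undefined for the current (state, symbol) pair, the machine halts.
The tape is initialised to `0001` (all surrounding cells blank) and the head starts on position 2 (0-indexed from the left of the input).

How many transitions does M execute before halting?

5

q0 | .00[0]1   read 0 → write 0, move ←, go to q1
q1 | .0[0]01   read 0 → write 0, move ←, go to q1
q1 | .[0]001   read 0 → write 0, move ←, go to q1
q1 | [.]0001   read . → write 1, move →, go to q1
q1 | 1[0]001   read 0 → write 0, move ←, go to q1
q1 | [1]0001
M halts after 5 transitions.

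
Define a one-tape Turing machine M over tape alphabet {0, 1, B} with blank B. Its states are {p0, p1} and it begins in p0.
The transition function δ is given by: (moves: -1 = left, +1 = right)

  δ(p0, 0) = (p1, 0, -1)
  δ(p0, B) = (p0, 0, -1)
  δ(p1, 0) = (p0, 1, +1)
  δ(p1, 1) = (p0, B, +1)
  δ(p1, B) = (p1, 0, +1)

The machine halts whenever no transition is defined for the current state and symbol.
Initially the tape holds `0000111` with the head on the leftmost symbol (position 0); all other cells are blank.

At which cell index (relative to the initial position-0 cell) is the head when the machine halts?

p0 | B[0]000111   read 0 → write 0, move -1, go to p1
p1 | [B]0000111   read B → write 0, move +1, go to p1
p1 | 0[0]000111   read 0 → write 1, move +1, go to p0
p0 | 01[0]00111   read 0 → write 0, move -1, go to p1
p1 | 0[1]000111   read 1 → write B, move +1, go to p0
p0 | 0B[0]00111   read 0 → write 0, move -1, go to p1
p1 | 0[B]000111   read B → write 0, move +1, go to p1
p1 | 00[0]00111   read 0 → write 1, move +1, go to p0
p0 | 001[0]0111   read 0 → write 0, move -1, go to p1
p1 | 00[1]00111   read 1 → write B, move +1, go to p0
p0 | 00B[0]0111   read 0 → write 0, move -1, go to p1
p1 | 00[B]00111   read B → write 0, move +1, go to p1
p1 | 000[0]0111   read 0 → write 1, move +1, go to p0
p0 | 0001[0]111   read 0 → write 0, move -1, go to p1
p1 | 000[1]0111   read 1 → write B, move +1, go to p0
p0 | 000B[0]111   read 0 → write 0, move -1, go to p1
p1 | 000[B]0111   read B → write 0, move +1, go to p1
p1 | 0000[0]111   read 0 → write 1, move +1, go to p0
p0 | 00001[1]11
At halt the head is at cell 4.

4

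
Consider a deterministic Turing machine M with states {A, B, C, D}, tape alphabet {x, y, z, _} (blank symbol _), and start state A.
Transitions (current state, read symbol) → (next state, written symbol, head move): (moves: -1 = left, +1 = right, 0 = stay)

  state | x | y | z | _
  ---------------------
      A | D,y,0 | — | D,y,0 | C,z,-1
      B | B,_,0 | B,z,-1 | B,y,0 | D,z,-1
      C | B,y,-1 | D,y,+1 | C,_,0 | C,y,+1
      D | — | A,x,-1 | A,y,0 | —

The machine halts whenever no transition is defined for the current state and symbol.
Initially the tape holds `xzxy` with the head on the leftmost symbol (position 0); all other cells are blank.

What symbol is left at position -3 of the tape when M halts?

z

A | ____[x]zxy   read x → write y, move 0, go to D
D | ____[y]zxy   read y → write x, move -1, go to A
A | ___[_]xzxy   read _ → write z, move -1, go to C
C | __[_]zxzxy   read _ → write y, move +1, go to C
C | __y[z]xzxy   read z → write _, move 0, go to C
C | __y[_]xzxy   read _ → write y, move +1, go to C
C | __yy[x]zxy   read x → write y, move -1, go to B
B | __y[y]yzxy   read y → write z, move -1, go to B
B | __[y]zyzxy   read y → write z, move -1, go to B
B | _[_]zzyzxy   read _ → write z, move -1, go to D
D | [_]zzzyzxy
Cell -3 holds z when M halts.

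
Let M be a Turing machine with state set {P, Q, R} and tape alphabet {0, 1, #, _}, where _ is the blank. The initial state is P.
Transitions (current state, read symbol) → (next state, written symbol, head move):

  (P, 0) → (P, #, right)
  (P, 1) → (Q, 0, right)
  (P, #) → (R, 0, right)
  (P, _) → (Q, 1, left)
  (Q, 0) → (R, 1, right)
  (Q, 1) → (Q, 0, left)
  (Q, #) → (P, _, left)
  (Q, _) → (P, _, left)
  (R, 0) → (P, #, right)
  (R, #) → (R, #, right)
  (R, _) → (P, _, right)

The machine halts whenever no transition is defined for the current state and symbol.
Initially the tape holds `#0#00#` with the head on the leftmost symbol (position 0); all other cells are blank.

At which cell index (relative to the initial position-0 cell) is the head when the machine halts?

state=P head=0 tape=[#]0#00#___   (P,#)→(R,0,right)
state=R head=1 tape=0[0]#00#___   (R,0)→(P,#,right)
state=P head=2 tape=0#[#]00#___   (P,#)→(R,0,right)
state=R head=3 tape=0#0[0]0#___   (R,0)→(P,#,right)
state=P head=4 tape=0#0#[0]#___   (P,0)→(P,#,right)
state=P head=5 tape=0#0##[#]___   (P,#)→(R,0,right)
state=R head=6 tape=0#0##0[_]__   (R,_)→(P,_,right)
state=P head=7 tape=0#0##0_[_]_   (P,_)→(Q,1,left)
state=Q head=6 tape=0#0##0[_]1_   (Q,_)→(P,_,left)
state=P head=5 tape=0#0##[0]_1_   (P,0)→(P,#,right)
state=P head=6 tape=0#0###[_]1_   (P,_)→(Q,1,left)
state=Q head=5 tape=0#0##[#]11_   (Q,#)→(P,_,left)
state=P head=4 tape=0#0#[#]_11_   (P,#)→(R,0,right)
state=R head=5 tape=0#0#0[_]11_   (R,_)→(P,_,right)
state=P head=6 tape=0#0#0_[1]1_   (P,1)→(Q,0,right)
state=Q head=7 tape=0#0#0_0[1]_   (Q,1)→(Q,0,left)
state=Q head=6 tape=0#0#0_[0]0_   (Q,0)→(R,1,right)
state=R head=7 tape=0#0#0_1[0]_   (R,0)→(P,#,right)
state=P head=8 tape=0#0#0_1#[_]   (P,_)→(Q,1,left)
state=Q head=7 tape=0#0#0_1[#]1   (Q,#)→(P,_,left)
state=P head=6 tape=0#0#0_[1]_1   (P,1)→(Q,0,right)
state=Q head=7 tape=0#0#0_0[_]1   (Q,_)→(P,_,left)
state=P head=6 tape=0#0#0_[0]_1   (P,0)→(P,#,right)
state=P head=7 tape=0#0#0_#[_]1   (P,_)→(Q,1,left)
state=Q head=6 tape=0#0#0_[#]11   (Q,#)→(P,_,left)
state=P head=5 tape=0#0#0[_]_11   (P,_)→(Q,1,left)
state=Q head=4 tape=0#0#[0]1_11   (Q,0)→(R,1,right)
state=R head=5 tape=0#0#1[1]_11
At halt the head is at cell 5.

5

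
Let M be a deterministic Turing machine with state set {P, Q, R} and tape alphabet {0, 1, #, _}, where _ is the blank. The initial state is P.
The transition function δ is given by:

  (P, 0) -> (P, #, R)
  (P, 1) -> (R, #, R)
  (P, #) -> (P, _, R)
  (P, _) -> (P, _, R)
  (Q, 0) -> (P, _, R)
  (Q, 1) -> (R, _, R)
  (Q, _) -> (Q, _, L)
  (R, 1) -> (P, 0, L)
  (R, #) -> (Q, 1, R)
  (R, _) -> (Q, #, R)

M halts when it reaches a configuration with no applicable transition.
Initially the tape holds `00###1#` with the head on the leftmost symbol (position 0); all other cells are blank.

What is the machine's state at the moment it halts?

P | [0]0###1#__   read 0 → write #, move R, go to P
P | #[0]###1#__   read 0 → write #, move R, go to P
P | ##[#]##1#__   read # → write _, move R, go to P
P | ##_[#]#1#__   read # → write _, move R, go to P
P | ##__[#]1#__   read # → write _, move R, go to P
P | ##___[1]#__   read 1 → write #, move R, go to R
R | ##___#[#]__   read # → write 1, move R, go to Q
Q | ##___#1[_]_   read _ → write _, move L, go to Q
Q | ##___#[1]__   read 1 → write _, move R, go to R
R | ##___#_[_]_   read _ → write #, move R, go to Q
Q | ##___#_#[_]   read _ → write _, move L, go to Q
Q | ##___#_[#]_
No transition is defined for (Q, #); M halts in state Q.

Q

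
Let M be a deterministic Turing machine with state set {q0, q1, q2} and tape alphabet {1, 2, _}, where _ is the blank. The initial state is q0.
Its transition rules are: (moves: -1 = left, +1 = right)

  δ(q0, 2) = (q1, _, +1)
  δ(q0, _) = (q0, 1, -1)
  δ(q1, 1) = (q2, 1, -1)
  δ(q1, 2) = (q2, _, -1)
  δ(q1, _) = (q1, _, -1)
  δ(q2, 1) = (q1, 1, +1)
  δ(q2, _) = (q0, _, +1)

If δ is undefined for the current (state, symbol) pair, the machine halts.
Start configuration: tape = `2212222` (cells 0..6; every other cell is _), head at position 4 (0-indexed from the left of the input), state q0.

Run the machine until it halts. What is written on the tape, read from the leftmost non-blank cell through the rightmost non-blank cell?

221_112

state=q0 head=4 tape=2212[2]22   (q0,2)→(q1,_,+1)
state=q1 head=5 tape=2212_[2]2   (q1,2)→(q2,_,-1)
state=q2 head=4 tape=2212[_]_2   (q2,_)→(q0,_,+1)
state=q0 head=5 tape=2212_[_]2   (q0,_)→(q0,1,-1)
state=q0 head=4 tape=2212[_]12   (q0,_)→(q0,1,-1)
state=q0 head=3 tape=221[2]112   (q0,2)→(q1,_,+1)
state=q1 head=4 tape=221_[1]12   (q1,1)→(q2,1,-1)
state=q2 head=3 tape=221[_]112   (q2,_)→(q0,_,+1)
state=q0 head=4 tape=221_[1]12
The non-blank tape span at halt is 221_112.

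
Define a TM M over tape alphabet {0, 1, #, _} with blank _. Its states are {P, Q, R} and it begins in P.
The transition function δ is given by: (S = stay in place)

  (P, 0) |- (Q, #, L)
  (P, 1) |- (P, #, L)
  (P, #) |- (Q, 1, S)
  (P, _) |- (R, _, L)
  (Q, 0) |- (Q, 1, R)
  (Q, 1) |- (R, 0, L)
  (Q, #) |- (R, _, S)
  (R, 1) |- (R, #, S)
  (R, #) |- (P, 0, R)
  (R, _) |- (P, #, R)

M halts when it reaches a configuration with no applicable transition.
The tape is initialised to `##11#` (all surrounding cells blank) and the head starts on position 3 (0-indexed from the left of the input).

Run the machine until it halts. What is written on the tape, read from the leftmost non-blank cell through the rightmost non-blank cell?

11110

state=P head=3 tape=##1[1]#_   (P,1)→(P,#,L)
state=P head=2 tape=##[1]##_   (P,1)→(P,#,L)
state=P head=1 tape=#[#]###_   (P,#)→(Q,1,S)
state=Q head=1 tape=#[1]###_   (Q,1)→(R,0,L)
state=R head=0 tape=[#]0###_   (R,#)→(P,0,R)
state=P head=1 tape=0[0]###_   (P,0)→(Q,#,L)
state=Q head=0 tape=[0]####_   (Q,0)→(Q,1,R)
state=Q head=1 tape=1[#]###_   (Q,#)→(R,_,S)
state=R head=1 tape=1[_]###_   (R,_)→(P,#,R)
state=P head=2 tape=1#[#]##_   (P,#)→(Q,1,S)
state=Q head=2 tape=1#[1]##_   (Q,1)→(R,0,L)
state=R head=1 tape=1[#]0##_   (R,#)→(P,0,R)
state=P head=2 tape=10[0]##_   (P,0)→(Q,#,L)
state=Q head=1 tape=1[0]###_   (Q,0)→(Q,1,R)
state=Q head=2 tape=11[#]##_   (Q,#)→(R,_,S)
state=R head=2 tape=11[_]##_   (R,_)→(P,#,R)
state=P head=3 tape=11#[#]#_   (P,#)→(Q,1,S)
state=Q head=3 tape=11#[1]#_   (Q,1)→(R,0,L)
state=R head=2 tape=11[#]0#_   (R,#)→(P,0,R)
state=P head=3 tape=110[0]#_   (P,0)→(Q,#,L)
state=Q head=2 tape=11[0]##_   (Q,0)→(Q,1,R)
state=Q head=3 tape=111[#]#_   (Q,#)→(R,_,S)
state=R head=3 tape=111[_]#_   (R,_)→(P,#,R)
state=P head=4 tape=111#[#]_   (P,#)→(Q,1,S)
state=Q head=4 tape=111#[1]_   (Q,1)→(R,0,L)
state=R head=3 tape=111[#]0_   (R,#)→(P,0,R)
state=P head=4 tape=1110[0]_   (P,0)→(Q,#,L)
state=Q head=3 tape=111[0]#_   (Q,0)→(Q,1,R)
state=Q head=4 tape=1111[#]_   (Q,#)→(R,_,S)
state=R head=4 tape=1111[_]_   (R,_)→(P,#,R)
state=P head=5 tape=1111#[_]   (P,_)→(R,_,L)
state=R head=4 tape=1111[#]_   (R,#)→(P,0,R)
state=P head=5 tape=11110[_]   (P,_)→(R,_,L)
state=R head=4 tape=1111[0]_
The non-blank tape span at halt is 11110.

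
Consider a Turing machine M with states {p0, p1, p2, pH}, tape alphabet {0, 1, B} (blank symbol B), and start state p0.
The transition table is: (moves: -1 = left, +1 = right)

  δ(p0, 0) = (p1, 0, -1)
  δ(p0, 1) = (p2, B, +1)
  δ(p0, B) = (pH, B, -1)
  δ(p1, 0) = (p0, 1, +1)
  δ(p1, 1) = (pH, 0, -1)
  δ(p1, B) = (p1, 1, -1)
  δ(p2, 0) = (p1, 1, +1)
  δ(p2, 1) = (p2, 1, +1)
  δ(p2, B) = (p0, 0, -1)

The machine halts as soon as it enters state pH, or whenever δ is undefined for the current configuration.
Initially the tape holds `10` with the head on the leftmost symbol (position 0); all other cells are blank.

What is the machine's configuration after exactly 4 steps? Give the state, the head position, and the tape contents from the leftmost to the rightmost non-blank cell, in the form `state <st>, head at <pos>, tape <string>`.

state=p0 head=0 tape=[1]0B   (p0,1)→(p2,B,+1)
state=p2 head=1 tape=B[0]B   (p2,0)→(p1,1,+1)
state=p1 head=2 tape=B1[B]   (p1,B)→(p1,1,-1)
state=p1 head=1 tape=B[1]1   (p1,1)→(pH,0,-1)
state=pH head=0 tape=[B]01
After 4 steps: state pH, head at 0, tape 01.

state pH, head at 0, tape 01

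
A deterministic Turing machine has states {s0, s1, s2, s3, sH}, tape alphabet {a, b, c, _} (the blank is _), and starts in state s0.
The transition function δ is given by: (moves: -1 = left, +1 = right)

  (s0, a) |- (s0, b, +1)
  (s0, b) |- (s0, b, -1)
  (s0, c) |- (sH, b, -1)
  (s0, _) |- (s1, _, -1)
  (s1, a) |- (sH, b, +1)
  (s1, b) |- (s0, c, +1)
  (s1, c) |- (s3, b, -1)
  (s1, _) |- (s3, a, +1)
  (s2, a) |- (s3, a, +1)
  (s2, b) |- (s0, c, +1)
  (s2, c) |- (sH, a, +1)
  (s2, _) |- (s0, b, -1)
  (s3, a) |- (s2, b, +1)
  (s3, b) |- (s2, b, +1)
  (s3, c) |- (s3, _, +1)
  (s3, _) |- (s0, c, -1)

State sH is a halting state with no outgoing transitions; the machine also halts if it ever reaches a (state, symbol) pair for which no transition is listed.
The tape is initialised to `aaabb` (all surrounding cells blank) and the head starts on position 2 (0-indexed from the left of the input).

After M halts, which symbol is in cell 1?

b

state=s0 head=2 tape=__aa[a]bb   (s0,a)→(s0,b,+1)
state=s0 head=3 tape=__aab[b]b   (s0,b)→(s0,b,-1)
state=s0 head=2 tape=__aa[b]bb   (s0,b)→(s0,b,-1)
state=s0 head=1 tape=__a[a]bbb   (s0,a)→(s0,b,+1)
state=s0 head=2 tape=__ab[b]bb   (s0,b)→(s0,b,-1)
state=s0 head=1 tape=__a[b]bbb   (s0,b)→(s0,b,-1)
state=s0 head=0 tape=__[a]bbbb   (s0,a)→(s0,b,+1)
state=s0 head=1 tape=__b[b]bbb   (s0,b)→(s0,b,-1)
state=s0 head=0 tape=__[b]bbbb   (s0,b)→(s0,b,-1)
state=s0 head=-1 tape=_[_]bbbbb   (s0,_)→(s1,_,-1)
state=s1 head=-2 tape=[_]_bbbbb   (s1,_)→(s3,a,+1)
state=s3 head=-1 tape=a[_]bbbbb   (s3,_)→(s0,c,-1)
state=s0 head=-2 tape=[a]cbbbbb   (s0,a)→(s0,b,+1)
state=s0 head=-1 tape=b[c]bbbbb   (s0,c)→(sH,b,-1)
state=sH head=-2 tape=[b]bbbbbb
Cell 1 holds b when M halts.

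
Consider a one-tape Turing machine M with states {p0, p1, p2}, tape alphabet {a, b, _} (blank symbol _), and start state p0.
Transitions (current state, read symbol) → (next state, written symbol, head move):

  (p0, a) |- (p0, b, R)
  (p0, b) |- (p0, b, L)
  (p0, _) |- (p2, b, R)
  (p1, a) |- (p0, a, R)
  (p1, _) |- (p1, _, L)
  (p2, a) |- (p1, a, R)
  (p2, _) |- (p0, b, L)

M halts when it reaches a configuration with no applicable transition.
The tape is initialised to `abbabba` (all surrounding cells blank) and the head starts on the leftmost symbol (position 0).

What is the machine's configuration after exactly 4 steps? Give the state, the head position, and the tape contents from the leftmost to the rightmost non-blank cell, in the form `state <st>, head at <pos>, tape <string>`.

state p2, head at 0, tape bbbbabba

p0 | _[a]bbabba   read a → write b, move R, go to p0
p0 | _b[b]babba   read b → write b, move L, go to p0
p0 | _[b]bbabba   read b → write b, move L, go to p0
p0 | [_]bbbabba   read _ → write b, move R, go to p2
p2 | b[b]bbabba
After 4 steps: state p2, head at 0, tape bbbbabba.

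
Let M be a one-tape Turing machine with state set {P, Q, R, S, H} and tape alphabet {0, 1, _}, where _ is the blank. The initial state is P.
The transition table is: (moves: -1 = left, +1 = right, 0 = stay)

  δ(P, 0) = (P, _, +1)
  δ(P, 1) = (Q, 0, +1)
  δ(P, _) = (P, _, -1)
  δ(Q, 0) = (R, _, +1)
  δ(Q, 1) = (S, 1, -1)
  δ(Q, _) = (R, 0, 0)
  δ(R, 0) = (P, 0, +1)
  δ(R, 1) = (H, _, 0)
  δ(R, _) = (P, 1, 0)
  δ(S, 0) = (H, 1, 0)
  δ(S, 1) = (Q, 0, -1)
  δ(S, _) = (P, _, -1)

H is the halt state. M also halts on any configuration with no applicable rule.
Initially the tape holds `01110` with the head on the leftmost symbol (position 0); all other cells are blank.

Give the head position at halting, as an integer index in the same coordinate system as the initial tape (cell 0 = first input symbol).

state=P head=0 tape=[0]1110   (P,0)→(P,_,+1)
state=P head=1 tape=_[1]110   (P,1)→(Q,0,+1)
state=Q head=2 tape=_0[1]10   (Q,1)→(S,1,-1)
state=S head=1 tape=_[0]110   (S,0)→(H,1,0)
state=H head=1 tape=_[1]110
At halt the head is at cell 1.

1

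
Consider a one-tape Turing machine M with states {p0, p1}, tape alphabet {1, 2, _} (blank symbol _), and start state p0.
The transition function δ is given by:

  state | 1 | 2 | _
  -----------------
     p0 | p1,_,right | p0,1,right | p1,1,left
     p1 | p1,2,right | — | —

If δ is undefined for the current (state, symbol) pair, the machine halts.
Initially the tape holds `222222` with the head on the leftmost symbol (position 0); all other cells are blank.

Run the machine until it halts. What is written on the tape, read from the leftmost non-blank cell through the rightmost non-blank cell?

1111122

p0 | [2]22222__   read 2 → write 1, move right, go to p0
p0 | 1[2]2222__   read 2 → write 1, move right, go to p0
p0 | 11[2]222__   read 2 → write 1, move right, go to p0
p0 | 111[2]22__   read 2 → write 1, move right, go to p0
p0 | 1111[2]2__   read 2 → write 1, move right, go to p0
p0 | 11111[2]__   read 2 → write 1, move right, go to p0
p0 | 111111[_]_   read _ → write 1, move left, go to p1
p1 | 11111[1]1_   read 1 → write 2, move right, go to p1
p1 | 111112[1]_   read 1 → write 2, move right, go to p1
p1 | 1111122[_]
The non-blank tape span at halt is 1111122.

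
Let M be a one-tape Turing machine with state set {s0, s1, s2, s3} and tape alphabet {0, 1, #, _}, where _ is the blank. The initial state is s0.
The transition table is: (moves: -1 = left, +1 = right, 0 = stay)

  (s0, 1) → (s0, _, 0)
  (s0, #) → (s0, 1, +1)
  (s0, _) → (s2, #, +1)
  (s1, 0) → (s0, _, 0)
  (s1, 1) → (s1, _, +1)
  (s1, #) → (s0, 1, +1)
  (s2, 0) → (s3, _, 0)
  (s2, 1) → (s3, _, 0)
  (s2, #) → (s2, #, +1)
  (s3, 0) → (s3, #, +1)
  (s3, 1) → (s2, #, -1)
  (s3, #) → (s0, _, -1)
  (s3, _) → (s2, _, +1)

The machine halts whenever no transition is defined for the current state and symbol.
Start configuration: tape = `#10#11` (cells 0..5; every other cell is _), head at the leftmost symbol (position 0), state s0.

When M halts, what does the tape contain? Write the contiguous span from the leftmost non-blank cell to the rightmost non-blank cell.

1#_#

state=s0 head=0 tape=[#]10#11_   (s0,#)→(s0,1,+1)
state=s0 head=1 tape=1[1]0#11_   (s0,1)→(s0,_,0)
state=s0 head=1 tape=1[_]0#11_   (s0,_)→(s2,#,+1)
state=s2 head=2 tape=1#[0]#11_   (s2,0)→(s3,_,0)
state=s3 head=2 tape=1#[_]#11_   (s3,_)→(s2,_,+1)
state=s2 head=3 tape=1#_[#]11_   (s2,#)→(s2,#,+1)
state=s2 head=4 tape=1#_#[1]1_   (s2,1)→(s3,_,0)
state=s3 head=4 tape=1#_#[_]1_   (s3,_)→(s2,_,+1)
state=s2 head=5 tape=1#_#_[1]_   (s2,1)→(s3,_,0)
state=s3 head=5 tape=1#_#_[_]_   (s3,_)→(s2,_,+1)
state=s2 head=6 tape=1#_#__[_]
The non-blank tape span at halt is 1#_#.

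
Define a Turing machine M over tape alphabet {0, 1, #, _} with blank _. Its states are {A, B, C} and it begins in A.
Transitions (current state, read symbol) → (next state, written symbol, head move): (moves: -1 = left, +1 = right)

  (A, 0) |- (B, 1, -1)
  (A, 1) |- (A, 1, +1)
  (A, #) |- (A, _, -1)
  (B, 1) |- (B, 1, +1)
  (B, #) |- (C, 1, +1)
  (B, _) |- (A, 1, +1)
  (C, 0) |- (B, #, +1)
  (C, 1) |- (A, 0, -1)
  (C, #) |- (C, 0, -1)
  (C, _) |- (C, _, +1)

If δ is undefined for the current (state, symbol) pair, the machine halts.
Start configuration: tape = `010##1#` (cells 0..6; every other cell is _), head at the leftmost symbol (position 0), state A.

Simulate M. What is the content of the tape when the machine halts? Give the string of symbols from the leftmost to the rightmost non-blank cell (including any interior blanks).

1111101#

A | _[0]10##1#   read 0 → write 1, move -1, go to B
B | [_]110##1#   read _ → write 1, move +1, go to A
A | 1[1]10##1#   read 1 → write 1, move +1, go to A
A | 11[1]0##1#   read 1 → write 1, move +1, go to A
A | 111[0]##1#   read 0 → write 1, move -1, go to B
B | 11[1]1##1#   read 1 → write 1, move +1, go to B
B | 111[1]##1#   read 1 → write 1, move +1, go to B
B | 1111[#]#1#   read # → write 1, move +1, go to C
C | 11111[#]1#   read # → write 0, move -1, go to C
C | 1111[1]01#   read 1 → write 0, move -1, go to A
A | 111[1]001#   read 1 → write 1, move +1, go to A
A | 1111[0]01#   read 0 → write 1, move -1, go to B
B | 111[1]101#   read 1 → write 1, move +1, go to B
B | 1111[1]01#   read 1 → write 1, move +1, go to B
B | 11111[0]1#
The non-blank tape span at halt is 1111101#.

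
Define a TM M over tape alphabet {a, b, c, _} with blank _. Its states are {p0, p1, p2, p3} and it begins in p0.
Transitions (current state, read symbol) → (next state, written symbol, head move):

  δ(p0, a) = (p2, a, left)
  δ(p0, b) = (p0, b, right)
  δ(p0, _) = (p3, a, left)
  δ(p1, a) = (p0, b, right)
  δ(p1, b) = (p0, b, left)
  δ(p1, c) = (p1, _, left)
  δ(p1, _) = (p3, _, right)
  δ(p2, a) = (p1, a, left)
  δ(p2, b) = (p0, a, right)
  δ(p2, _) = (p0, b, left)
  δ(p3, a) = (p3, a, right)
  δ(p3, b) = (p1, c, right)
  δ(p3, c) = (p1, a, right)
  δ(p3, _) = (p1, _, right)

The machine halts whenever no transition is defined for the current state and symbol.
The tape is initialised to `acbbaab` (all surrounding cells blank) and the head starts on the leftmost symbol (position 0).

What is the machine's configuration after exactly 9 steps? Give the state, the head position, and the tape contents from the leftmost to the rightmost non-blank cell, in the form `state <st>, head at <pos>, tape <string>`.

state p2, head at -1, tape baacbbaab

p0 | ___[a]cbbaab   read a → write a, move left, go to p2
p2 | __[_]acbbaab   read _ → write b, move left, go to p0
p0 | _[_]bacbbaab   read _ → write a, move left, go to p3
p3 | [_]abacbbaab   read _ → write _, move right, go to p1
p1 | _[a]bacbbaab   read a → write b, move right, go to p0
p0 | _b[b]acbbaab   read b → write b, move right, go to p0
p0 | _bb[a]cbbaab   read a → write a, move left, go to p2
p2 | _b[b]acbbaab   read b → write a, move right, go to p0
p0 | _ba[a]cbbaab   read a → write a, move left, go to p2
p2 | _b[a]acbbaab
After 9 steps: state p2, head at -1, tape baacbbaab.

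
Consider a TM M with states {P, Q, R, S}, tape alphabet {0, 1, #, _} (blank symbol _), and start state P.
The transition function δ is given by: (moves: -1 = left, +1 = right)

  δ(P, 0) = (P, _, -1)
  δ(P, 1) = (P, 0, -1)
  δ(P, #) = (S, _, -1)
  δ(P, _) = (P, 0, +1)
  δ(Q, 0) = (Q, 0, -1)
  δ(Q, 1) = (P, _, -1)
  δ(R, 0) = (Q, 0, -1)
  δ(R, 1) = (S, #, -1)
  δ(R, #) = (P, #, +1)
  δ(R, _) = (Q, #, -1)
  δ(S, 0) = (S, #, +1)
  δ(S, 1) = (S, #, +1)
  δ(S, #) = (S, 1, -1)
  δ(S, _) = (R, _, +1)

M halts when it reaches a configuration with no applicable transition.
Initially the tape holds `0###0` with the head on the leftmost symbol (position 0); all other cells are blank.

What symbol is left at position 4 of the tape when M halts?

_

state=P head=0 tape=_[0]###0   (P,0)→(P,_,-1)
state=P head=-1 tape=[_]_###0   (P,_)→(P,0,+1)
state=P head=0 tape=0[_]###0   (P,_)→(P,0,+1)
state=P head=1 tape=00[#]##0   (P,#)→(S,_,-1)
state=S head=0 tape=0[0]_##0   (S,0)→(S,#,+1)
state=S head=1 tape=0#[_]##0   (S,_)→(R,_,+1)
state=R head=2 tape=0#_[#]#0   (R,#)→(P,#,+1)
state=P head=3 tape=0#_#[#]0   (P,#)→(S,_,-1)
state=S head=2 tape=0#_[#]_0   (S,#)→(S,1,-1)
state=S head=1 tape=0#[_]1_0   (S,_)→(R,_,+1)
state=R head=2 tape=0#_[1]_0   (R,1)→(S,#,-1)
state=S head=1 tape=0#[_]#_0   (S,_)→(R,_,+1)
state=R head=2 tape=0#_[#]_0   (R,#)→(P,#,+1)
state=P head=3 tape=0#_#[_]0   (P,_)→(P,0,+1)
state=P head=4 tape=0#_#0[0]   (P,0)→(P,_,-1)
state=P head=3 tape=0#_#[0]_   (P,0)→(P,_,-1)
state=P head=2 tape=0#_[#]__   (P,#)→(S,_,-1)
state=S head=1 tape=0#[_]___   (S,_)→(R,_,+1)
state=R head=2 tape=0#_[_]__   (R,_)→(Q,#,-1)
state=Q head=1 tape=0#[_]#__
Cell 4 holds _ when M halts.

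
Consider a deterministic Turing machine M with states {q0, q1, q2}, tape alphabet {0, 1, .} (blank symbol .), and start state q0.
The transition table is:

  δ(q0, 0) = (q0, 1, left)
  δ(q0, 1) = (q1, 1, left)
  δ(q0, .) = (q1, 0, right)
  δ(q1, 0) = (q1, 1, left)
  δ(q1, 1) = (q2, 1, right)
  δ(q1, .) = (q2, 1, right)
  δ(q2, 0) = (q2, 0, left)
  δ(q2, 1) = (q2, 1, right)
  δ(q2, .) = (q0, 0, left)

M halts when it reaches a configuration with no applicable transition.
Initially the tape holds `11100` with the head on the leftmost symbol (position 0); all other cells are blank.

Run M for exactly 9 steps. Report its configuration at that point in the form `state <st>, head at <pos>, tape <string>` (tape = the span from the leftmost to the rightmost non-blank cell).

q0 | .[1]1100   read 1 → write 1, move left, go to q1
q1 | [.]11100   read . → write 1, move right, go to q2
q2 | 1[1]1100   read 1 → write 1, move right, go to q2
q2 | 11[1]100   read 1 → write 1, move right, go to q2
q2 | 111[1]00   read 1 → write 1, move right, go to q2
q2 | 1111[0]0   read 0 → write 0, move left, go to q2
q2 | 111[1]00   read 1 → write 1, move right, go to q2
q2 | 1111[0]0   read 0 → write 0, move left, go to q2
q2 | 111[1]00   read 1 → write 1, move right, go to q2
q2 | 1111[0]0
After 9 steps: state q2, head at 3, tape 111100.

state q2, head at 3, tape 111100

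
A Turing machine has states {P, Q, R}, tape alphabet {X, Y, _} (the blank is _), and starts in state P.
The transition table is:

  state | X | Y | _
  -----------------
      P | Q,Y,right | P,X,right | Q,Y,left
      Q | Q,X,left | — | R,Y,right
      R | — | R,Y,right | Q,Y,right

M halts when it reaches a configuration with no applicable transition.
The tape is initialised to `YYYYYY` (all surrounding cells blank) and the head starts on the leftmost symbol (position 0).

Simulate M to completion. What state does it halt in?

state=P head=0 tape=_[Y]YYYYY_   (P,Y)→(P,X,right)
state=P head=1 tape=_X[Y]YYYY_   (P,Y)→(P,X,right)
state=P head=2 tape=_XX[Y]YYY_   (P,Y)→(P,X,right)
state=P head=3 tape=_XXX[Y]YY_   (P,Y)→(P,X,right)
state=P head=4 tape=_XXXX[Y]Y_   (P,Y)→(P,X,right)
state=P head=5 tape=_XXXXX[Y]_   (P,Y)→(P,X,right)
state=P head=6 tape=_XXXXXX[_]   (P,_)→(Q,Y,left)
state=Q head=5 tape=_XXXXX[X]Y   (Q,X)→(Q,X,left)
state=Q head=4 tape=_XXXX[X]XY   (Q,X)→(Q,X,left)
state=Q head=3 tape=_XXX[X]XXY   (Q,X)→(Q,X,left)
state=Q head=2 tape=_XX[X]XXXY   (Q,X)→(Q,X,left)
state=Q head=1 tape=_X[X]XXXXY   (Q,X)→(Q,X,left)
state=Q head=0 tape=_[X]XXXXXY   (Q,X)→(Q,X,left)
state=Q head=-1 tape=[_]XXXXXXY   (Q,_)→(R,Y,right)
state=R head=0 tape=Y[X]XXXXXY
No transition is defined for (R, X); M halts in state R.

R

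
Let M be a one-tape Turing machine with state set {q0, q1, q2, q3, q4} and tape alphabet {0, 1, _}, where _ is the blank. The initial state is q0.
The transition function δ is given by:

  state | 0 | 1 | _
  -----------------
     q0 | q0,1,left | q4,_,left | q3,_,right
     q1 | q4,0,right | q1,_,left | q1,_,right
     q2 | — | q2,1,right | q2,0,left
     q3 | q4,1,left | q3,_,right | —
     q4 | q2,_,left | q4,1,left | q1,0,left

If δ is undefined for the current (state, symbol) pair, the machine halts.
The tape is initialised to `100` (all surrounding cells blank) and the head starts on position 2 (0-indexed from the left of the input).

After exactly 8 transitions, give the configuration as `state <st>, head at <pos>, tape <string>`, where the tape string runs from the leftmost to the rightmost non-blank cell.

state=q0 head=2 tape=__10[0]   (q0,0)→(q0,1,left)
state=q0 head=1 tape=__1[0]1   (q0,0)→(q0,1,left)
state=q0 head=0 tape=__[1]11   (q0,1)→(q4,_,left)
state=q4 head=-1 tape=_[_]_11   (q4,_)→(q1,0,left)
state=q1 head=-2 tape=[_]0_11   (q1,_)→(q1,_,right)
state=q1 head=-1 tape=_[0]_11   (q1,0)→(q4,0,right)
state=q4 head=0 tape=_0[_]11   (q4,_)→(q1,0,left)
state=q1 head=-1 tape=_[0]011   (q1,0)→(q4,0,right)
state=q4 head=0 tape=_0[0]11
After 8 steps: state q4, head at 0, tape 0011.

state q4, head at 0, tape 0011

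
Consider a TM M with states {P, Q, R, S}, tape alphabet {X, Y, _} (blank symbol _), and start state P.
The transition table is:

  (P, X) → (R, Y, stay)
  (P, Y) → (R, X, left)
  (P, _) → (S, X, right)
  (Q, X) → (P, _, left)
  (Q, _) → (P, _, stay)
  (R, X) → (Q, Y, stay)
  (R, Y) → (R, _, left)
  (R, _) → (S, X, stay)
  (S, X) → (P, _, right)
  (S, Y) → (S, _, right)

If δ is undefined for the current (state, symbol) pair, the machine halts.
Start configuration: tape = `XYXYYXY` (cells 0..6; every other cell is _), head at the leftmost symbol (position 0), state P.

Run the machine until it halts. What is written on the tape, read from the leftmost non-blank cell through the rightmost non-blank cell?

state=P head=0 tape=_[X]YXYYXY_   (P,X)→(R,Y,stay)
state=R head=0 tape=_[Y]YXYYXY_   (R,Y)→(R,_,left)
state=R head=-1 tape=[_]_YXYYXY_   (R,_)→(S,X,stay)
state=S head=-1 tape=[X]_YXYYXY_   (S,X)→(P,_,right)
state=P head=0 tape=_[_]YXYYXY_   (P,_)→(S,X,right)
state=S head=1 tape=_X[Y]XYYXY_   (S,Y)→(S,_,right)
state=S head=2 tape=_X_[X]YYXY_   (S,X)→(P,_,right)
state=P head=3 tape=_X__[Y]YXY_   (P,Y)→(R,X,left)
state=R head=2 tape=_X_[_]XYXY_   (R,_)→(S,X,stay)
state=S head=2 tape=_X_[X]XYXY_   (S,X)→(P,_,right)
state=P head=3 tape=_X__[X]YXY_   (P,X)→(R,Y,stay)
state=R head=3 tape=_X__[Y]YXY_   (R,Y)→(R,_,left)
state=R head=2 tape=_X_[_]_YXY_   (R,_)→(S,X,stay)
state=S head=2 tape=_X_[X]_YXY_   (S,X)→(P,_,right)
state=P head=3 tape=_X__[_]YXY_   (P,_)→(S,X,right)
state=S head=4 tape=_X__X[Y]XY_   (S,Y)→(S,_,right)
state=S head=5 tape=_X__X_[X]Y_   (S,X)→(P,_,right)
state=P head=6 tape=_X__X__[Y]_   (P,Y)→(R,X,left)
state=R head=5 tape=_X__X_[_]X_   (R,_)→(S,X,stay)
state=S head=5 tape=_X__X_[X]X_   (S,X)→(P,_,right)
state=P head=6 tape=_X__X__[X]_   (P,X)→(R,Y,stay)
state=R head=6 tape=_X__X__[Y]_   (R,Y)→(R,_,left)
state=R head=5 tape=_X__X_[_]__   (R,_)→(S,X,stay)
state=S head=5 tape=_X__X_[X]__   (S,X)→(P,_,right)
state=P head=6 tape=_X__X__[_]_   (P,_)→(S,X,right)
state=S head=7 tape=_X__X__X[_]
The non-blank tape span at halt is X__X__X.

X__X__X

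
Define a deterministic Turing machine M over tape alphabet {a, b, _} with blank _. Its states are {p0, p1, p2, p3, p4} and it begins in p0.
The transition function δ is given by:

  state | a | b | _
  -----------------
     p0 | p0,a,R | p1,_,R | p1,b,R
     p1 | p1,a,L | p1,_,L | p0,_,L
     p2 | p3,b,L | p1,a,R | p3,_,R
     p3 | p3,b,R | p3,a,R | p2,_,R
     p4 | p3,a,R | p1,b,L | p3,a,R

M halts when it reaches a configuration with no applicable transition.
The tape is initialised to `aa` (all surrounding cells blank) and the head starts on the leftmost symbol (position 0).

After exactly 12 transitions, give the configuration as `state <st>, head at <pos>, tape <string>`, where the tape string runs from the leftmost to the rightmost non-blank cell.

state=p0 head=0 tape=[a]a__   (p0,a)→(p0,a,R)
state=p0 head=1 tape=a[a]__   (p0,a)→(p0,a,R)
state=p0 head=2 tape=aa[_]_   (p0,_)→(p1,b,R)
state=p1 head=3 tape=aab[_]   (p1,_)→(p0,_,L)
state=p0 head=2 tape=aa[b]_   (p0,b)→(p1,_,R)
state=p1 head=3 tape=aa_[_]   (p1,_)→(p0,_,L)
state=p0 head=2 tape=aa[_]_   (p0,_)→(p1,b,R)
state=p1 head=3 tape=aab[_]   (p1,_)→(p0,_,L)
state=p0 head=2 tape=aa[b]_   (p0,b)→(p1,_,R)
state=p1 head=3 tape=aa_[_]   (p1,_)→(p0,_,L)
state=p0 head=2 tape=aa[_]_   (p0,_)→(p1,b,R)
state=p1 head=3 tape=aab[_]   (p1,_)→(p0,_,L)
state=p0 head=2 tape=aa[b]_
After 12 steps: state p0, head at 2, tape aab.

state p0, head at 2, tape aab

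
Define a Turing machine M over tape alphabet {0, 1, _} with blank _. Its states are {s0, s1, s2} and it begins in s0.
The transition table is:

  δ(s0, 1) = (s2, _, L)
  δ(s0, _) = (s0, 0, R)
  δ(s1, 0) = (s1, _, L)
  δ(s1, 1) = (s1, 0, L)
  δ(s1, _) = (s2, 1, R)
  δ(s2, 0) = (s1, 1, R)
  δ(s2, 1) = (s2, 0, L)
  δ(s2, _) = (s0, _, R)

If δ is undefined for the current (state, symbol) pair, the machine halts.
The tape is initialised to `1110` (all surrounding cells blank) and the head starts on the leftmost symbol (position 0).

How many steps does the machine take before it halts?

s0 | _[1]110   read 1 → write _, move L, go to s2
s2 | [_]_110   read _ → write _, move R, go to s0
s0 | _[_]110   read _ → write 0, move R, go to s0
s0 | _0[1]10   read 1 → write _, move L, go to s2
s2 | _[0]_10   read 0 → write 1, move R, go to s1
s1 | _1[_]10   read _ → write 1, move R, go to s2
s2 | _11[1]0   read 1 → write 0, move L, go to s2
s2 | _1[1]00   read 1 → write 0, move L, go to s2
s2 | _[1]000   read 1 → write 0, move L, go to s2
s2 | [_]0000   read _ → write _, move R, go to s0
s0 | _[0]000
M halts after 10 transitions.

10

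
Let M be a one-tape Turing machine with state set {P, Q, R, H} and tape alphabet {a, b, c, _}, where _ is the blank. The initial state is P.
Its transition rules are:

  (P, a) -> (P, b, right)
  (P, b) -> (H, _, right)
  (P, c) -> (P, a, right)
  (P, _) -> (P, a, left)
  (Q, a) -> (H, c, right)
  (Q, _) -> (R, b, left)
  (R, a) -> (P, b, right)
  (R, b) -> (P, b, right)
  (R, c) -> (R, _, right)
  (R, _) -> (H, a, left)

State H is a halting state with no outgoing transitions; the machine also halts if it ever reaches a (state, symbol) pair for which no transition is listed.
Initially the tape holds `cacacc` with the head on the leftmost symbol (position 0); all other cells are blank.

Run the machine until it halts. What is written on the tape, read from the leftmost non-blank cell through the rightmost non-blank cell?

P | [c]acacc__   read c → write a, move right, go to P
P | a[a]cacc__   read a → write b, move right, go to P
P | ab[c]acc__   read c → write a, move right, go to P
P | aba[a]cc__   read a → write b, move right, go to P
P | abab[c]c__   read c → write a, move right, go to P
P | ababa[c]__   read c → write a, move right, go to P
P | ababaa[_]_   read _ → write a, move left, go to P
P | ababa[a]a_   read a → write b, move right, go to P
P | ababab[a]_   read a → write b, move right, go to P
P | abababb[_]   read _ → write a, move left, go to P
P | ababab[b]a   read b → write _, move right, go to H
H | ababab_[a]
The non-blank tape span at halt is ababab_a.

ababab_a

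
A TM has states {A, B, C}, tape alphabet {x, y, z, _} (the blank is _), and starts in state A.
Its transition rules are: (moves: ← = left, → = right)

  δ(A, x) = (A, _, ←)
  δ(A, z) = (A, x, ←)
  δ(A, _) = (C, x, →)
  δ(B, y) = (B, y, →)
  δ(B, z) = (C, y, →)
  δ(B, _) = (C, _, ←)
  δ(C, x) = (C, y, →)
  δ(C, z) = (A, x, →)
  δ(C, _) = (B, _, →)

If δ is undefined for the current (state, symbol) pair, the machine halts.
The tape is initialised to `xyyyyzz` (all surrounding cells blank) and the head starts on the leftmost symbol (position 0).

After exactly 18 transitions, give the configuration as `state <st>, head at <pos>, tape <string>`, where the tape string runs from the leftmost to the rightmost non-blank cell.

state C, head at 8, tape x_yyyyyxx

state=A head=0 tape=_[x]yyyyzz___   (A,x)→(A,_,←)
state=A head=-1 tape=[_]_yyyyzz___   (A,_)→(C,x,→)
state=C head=0 tape=x[_]yyyyzz___   (C,_)→(B,_,→)
state=B head=1 tape=x_[y]yyyzz___   (B,y)→(B,y,→)
state=B head=2 tape=x_y[y]yyzz___   (B,y)→(B,y,→)
state=B head=3 tape=x_yy[y]yzz___   (B,y)→(B,y,→)
state=B head=4 tape=x_yyy[y]zz___   (B,y)→(B,y,→)
state=B head=5 tape=x_yyyy[z]z___   (B,z)→(C,y,→)
state=C head=6 tape=x_yyyyy[z]___   (C,z)→(A,x,→)
state=A head=7 tape=x_yyyyyx[_]__   (A,_)→(C,x,→)
state=C head=8 tape=x_yyyyyxx[_]_   (C,_)→(B,_,→)
state=B head=9 tape=x_yyyyyxx_[_]   (B,_)→(C,_,←)
state=C head=8 tape=x_yyyyyxx[_]_   (C,_)→(B,_,→)
state=B head=9 tape=x_yyyyyxx_[_]   (B,_)→(C,_,←)
state=C head=8 tape=x_yyyyyxx[_]_   (C,_)→(B,_,→)
state=B head=9 tape=x_yyyyyxx_[_]   (B,_)→(C,_,←)
state=C head=8 tape=x_yyyyyxx[_]_   (C,_)→(B,_,→)
state=B head=9 tape=x_yyyyyxx_[_]   (B,_)→(C,_,←)
state=C head=8 tape=x_yyyyyxx[_]_
After 18 steps: state C, head at 8, tape x_yyyyyxx.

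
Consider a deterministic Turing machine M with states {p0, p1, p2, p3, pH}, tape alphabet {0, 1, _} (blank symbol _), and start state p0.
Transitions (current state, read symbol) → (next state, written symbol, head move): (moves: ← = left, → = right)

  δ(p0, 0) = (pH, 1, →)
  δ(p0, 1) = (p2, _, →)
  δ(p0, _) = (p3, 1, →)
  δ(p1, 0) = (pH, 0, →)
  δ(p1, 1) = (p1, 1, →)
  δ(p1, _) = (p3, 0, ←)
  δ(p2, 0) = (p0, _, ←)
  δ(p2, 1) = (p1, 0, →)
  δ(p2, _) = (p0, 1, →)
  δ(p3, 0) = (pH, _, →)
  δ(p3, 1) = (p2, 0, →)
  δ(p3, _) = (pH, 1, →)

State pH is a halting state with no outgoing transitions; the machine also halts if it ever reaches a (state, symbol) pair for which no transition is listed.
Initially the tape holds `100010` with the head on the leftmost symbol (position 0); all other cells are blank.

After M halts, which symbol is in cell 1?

p0 | [1]00010   read 1 → write _, move →, go to p2
p2 | _[0]0010   read 0 → write _, move ←, go to p0
p0 | [_]_0010   read _ → write 1, move →, go to p3
p3 | 1[_]0010   read _ → write 1, move →, go to pH
pH | 11[0]010
Cell 1 holds 1 when M halts.

1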